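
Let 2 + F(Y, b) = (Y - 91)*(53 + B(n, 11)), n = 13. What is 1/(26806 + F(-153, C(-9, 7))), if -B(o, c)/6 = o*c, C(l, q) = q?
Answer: 1/223224 ≈ 4.4798e-6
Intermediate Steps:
B(o, c) = -6*c*o (B(o, c) = -6*o*c = -6*c*o)
F(Y, b) = 73253 - 805*Y (F(Y, b) = -2 + (Y - 91)*(53 - 6*11*13) = -2 + (-91 + Y)*(53 - 858) = -2 + (-91 + Y)*(-805) = -2 + (73255 - 805*Y) = 73253 - 805*Y)
1/(26806 + F(-153, C(-9, 7))) = 1/(26806 + (73253 - 805*(-153))) = 1/(26806 + (73253 + 123165)) = 1/(26806 + 196418) = 1/223224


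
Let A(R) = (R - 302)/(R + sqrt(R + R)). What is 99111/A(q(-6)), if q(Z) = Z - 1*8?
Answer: 693777/158 - 99111*I*sqrt(7)/158 ≈ 4391.0 - 1659.6*I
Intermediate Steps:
q(Z) = -8 + Z (q(Z) = Z - 8 = -8 + Z)
A(R) = (-302 + R)/(R + sqrt(2)*sqrt(R)) (A(R) = (-302 + R)/(R + sqrt(2*R)) = (-302 + R)/(R + sqrt(2)*sqrt(R)))
99111/A(q(-6)) = 99111/(((-302 + (-8 - 6))/((-8 - 6) + sqrt(2)*sqrt(-8 - 6)))) = 99111/(((-302 - 14)/(-14 + sqrt(2)*sqrt(-14)))) = 99111/((-316/(-14 + sqrt(2)*(I*sqrt(14))))) = 99111/((-316/(-14 + 2*I*sqrt(7)))) = 99111*(7/158 - I*sqrt(7)/158) = 693777/158 - 99111*I*sqrt(7)/158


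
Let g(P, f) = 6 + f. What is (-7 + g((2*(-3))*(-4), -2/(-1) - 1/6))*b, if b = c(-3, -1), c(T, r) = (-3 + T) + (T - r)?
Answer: -20/3 ≈ -6.6667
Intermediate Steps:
c(T, r) = -3 - r + 2*T
b = -8 (b = -3 - 1*(-1) + 2*(-3) = -3 + 1 - 6 = -8)
(-7 + g((2*(-3))*(-4), -2/(-1) - 1/6))*b = (-7 + (6 + (-2/(-1) - 1/6)))*(-8) = (-7 + (6 + (-2*(-1) - 1*⅙)))*(-8) = (-7 + (6 + (2 - ⅙)))*(-8) = (-7 + (6 + 11/6))*(-8) = (-7 + 47/6)*(-8) = (⅚)*(-8) = -20/3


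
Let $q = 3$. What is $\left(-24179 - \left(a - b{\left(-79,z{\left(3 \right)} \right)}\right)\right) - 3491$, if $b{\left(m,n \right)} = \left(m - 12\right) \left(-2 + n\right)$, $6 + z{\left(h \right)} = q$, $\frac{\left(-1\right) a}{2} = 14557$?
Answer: $1899$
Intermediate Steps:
$a = -29114$ ($a = \left(-2\right) 14557 = -29114$)
$z{\left(h \right)} = -3$ ($z{\left(h \right)} = -6 + 3 = -3$)
$b{\left(m,n \right)} = \left(-12 + m\right) \left(-2 + n\right)$
$\left(-24179 - \left(a - b{\left(-79,z{\left(3 \right)} \right)}\right)\right) - 3491 = \left(-24179 - -29569\right) - 3491 = \left(-24179 + \left(\left(24 + 36 + 158 + 237\right) + 29114\right)\right) - 3491 = \left(-24179 + \left(455 + 29114\right)\right) - 3491 = \left(-24179 + 29569\right) - 3491 = 5390 - 3491 = 1899$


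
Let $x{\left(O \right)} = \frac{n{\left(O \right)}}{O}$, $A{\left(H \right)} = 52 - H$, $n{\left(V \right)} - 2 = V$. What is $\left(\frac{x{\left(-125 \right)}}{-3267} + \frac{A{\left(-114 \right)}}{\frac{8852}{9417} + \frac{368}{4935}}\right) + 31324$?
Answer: $\frac{33682848657396689}{1069717349250} \approx 31488.0$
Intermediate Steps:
$n{\left(V \right)} = 2 + V$
$x{\left(O \right)} = \frac{2 + O}{O}$
$\left(\frac{x{\left(-125 \right)}}{-3267} + \frac{A{\left(-114 \right)}}{\frac{8852}{9417} + \frac{368}{4935}}\right) + 31324 = \left(\frac{\frac{1}{-125} \left(2 - 125\right)}{-3267} + \frac{52 - -114}{\frac{8852}{9417} + \frac{368}{4935}}\right) + 31324 = \left(\left(- \frac{1}{125}\right) \left(-123\right) \left(- \frac{1}{3267}\right) + \frac{52 + 114}{8852 \cdot \frac{1}{9417} + 368 \cdot \frac{1}{4935}}\right) + 31324 = \left(\frac{123}{125} \left(- \frac{1}{3267}\right) + \frac{166}{\frac{8852}{9417} + \frac{368}{4935}}\right) + 31324 = \left(- \frac{41}{136125} + \frac{166}{\frac{15716692}{15490965}}\right) + 31324 = \left(- \frac{41}{136125} + 166 \cdot \frac{15490965}{15716692}\right) + 31324 = \left(- \frac{41}{136125} + \frac{1285750095}{7858346}\right) + 31324 = \frac{175022409489689}{1069717349250} + 31324 = \frac{33682848657396689}{1069717349250}$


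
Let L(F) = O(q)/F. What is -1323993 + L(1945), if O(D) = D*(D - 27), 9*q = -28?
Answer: -208588469597/157545 ≈ -1.3240e+6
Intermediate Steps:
q = -28/9 (q = (⅑)*(-28) = -28/9 ≈ -3.1111)
O(D) = D*(-27 + D)
L(F) = 7588/(81*F) (L(F) = (-28*(-27 - 28/9)/9)/F = (-28/9*(-271/9))/F = 7588/(81*F))
-1323993 + L(1945) = -1323993 + (7588/81)/1945 = -1323993 + (7588/81)*(1/1945) = -1323993 + 7588/157545 = -208588469597/157545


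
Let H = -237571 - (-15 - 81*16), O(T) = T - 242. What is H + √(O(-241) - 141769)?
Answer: -236260 + 2*I*√35563 ≈ -2.3626e+5 + 377.16*I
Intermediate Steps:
O(T) = -242 + T
H = -236260 (H = -237571 - (-15 - 1296) = -237571 - 1*(-1311) = -237571 + 1311 = -236260)
H + √(O(-241) - 141769) = -236260 + √((-242 - 241) - 141769) = -236260 + √(-483 - 141769) = -236260 + √(-142252) = -236260 + 2*I*√35563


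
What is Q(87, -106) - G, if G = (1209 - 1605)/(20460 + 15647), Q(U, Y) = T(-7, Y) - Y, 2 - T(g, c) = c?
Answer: 7727294/36107 ≈ 214.01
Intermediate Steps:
T(g, c) = 2 - c
Q(U, Y) = 2 - 2*Y (Q(U, Y) = (2 - Y) - Y = 2 - 2*Y)
G = -396/36107 ≈ -0.010967
Q(87, -106) - G = (2 - 2*(-106)) - 1*(-396/36107) = (2 + 212) + 396/36107 = 214 + 396/36107 = 7727294/36107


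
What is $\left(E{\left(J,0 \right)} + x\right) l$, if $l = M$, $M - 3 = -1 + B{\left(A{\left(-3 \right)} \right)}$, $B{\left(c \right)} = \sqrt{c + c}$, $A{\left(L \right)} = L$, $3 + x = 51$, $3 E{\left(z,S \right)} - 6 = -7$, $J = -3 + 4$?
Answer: $\frac{286}{3} + \frac{143 i \sqrt{6}}{3} \approx 95.333 + 116.76 i$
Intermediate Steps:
$J = 1$
$E{\left(z,S \right)} = - \frac{1}{3}$ ($E{\left(z,S \right)} = 2 + \frac{1}{3} \left(-7\right) = 2 - \frac{7}{3} = - \frac{1}{3}$)
$x = 48$ ($x = -3 + 51 = 48$)
$B{\left(c \right)} = \sqrt{2} \sqrt{c}$ ($B{\left(c \right)} = \sqrt{2 c} = \sqrt{2} \sqrt{c}$)
$M = 2 + i \sqrt{6}$ ($M = 3 - \left(1 - \sqrt{2} \sqrt{-3}\right) = 3 - \left(1 - \sqrt{2} i \sqrt{3}\right) = 3 - \left(1 - i \sqrt{6}\right) = 2 + i \sqrt{6} \approx 2.0 + 2.4495 i$)
$l = 2 + i \sqrt{6} \approx 2.0 + 2.4495 i$
$\left(E{\left(J,0 \right)} + x\right) l = \left(- \frac{1}{3} + 48\right) \left(2 + i \sqrt{6}\right) = \frac{143 \left(2 + i \sqrt{6}\right)}{3} = \frac{286}{3} + \frac{143 i \sqrt{6}}{3}$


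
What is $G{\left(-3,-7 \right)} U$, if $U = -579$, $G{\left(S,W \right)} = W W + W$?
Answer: $-24318$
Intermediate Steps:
$G{\left(S,W \right)} = W + W^{2}$ ($G{\left(S,W \right)} = W^{2} + W = W + W^{2}$)
$G{\left(-3,-7 \right)} U = - 7 \left(1 - 7\right) \left(-579\right) = \left(-7\right) \left(-6\right) \left(-579\right) = 42 \left(-579\right) = -24318$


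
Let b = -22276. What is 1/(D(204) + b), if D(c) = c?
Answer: -1/22072 ≈ -4.5306e-5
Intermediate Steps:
1/(D(204) + b) = 1/(204 - 22276) = 1/(-22072) = -1/22072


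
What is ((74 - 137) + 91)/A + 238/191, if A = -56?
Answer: 285/382 ≈ 0.74607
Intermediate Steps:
((74 - 137) + 91)/A + 238/191 = ((74 - 137) + 91)/(-56) + 238/191 = (-63 + 91)*(-1/56) + 238*(1/191) = 28*(-1/56) + 238/191 = -1/2 + 238/191 = 285/382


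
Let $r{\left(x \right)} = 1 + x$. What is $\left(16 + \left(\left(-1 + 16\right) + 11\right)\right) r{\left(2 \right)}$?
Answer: $126$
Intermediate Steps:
$\left(16 + \left(\left(-1 + 16\right) + 11\right)\right) r{\left(2 \right)} = \left(16 + \left(\left(-1 + 16\right) + 11\right)\right) \left(1 + 2\right) = \left(16 + \left(15 + 11\right)\right) 3 = \left(16 + 26\right) 3 = 42 \cdot 3 = 126$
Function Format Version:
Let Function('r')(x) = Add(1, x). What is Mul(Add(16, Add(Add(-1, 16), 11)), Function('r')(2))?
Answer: 126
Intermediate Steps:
Mul(Add(16, Add(Add(-1, 16), 11)), Function('r')(2)) = Mul(Add(16, Add(Add(-1, 16), 11)), Add(1, 2)) = Mul(Add(16, Add(15, 11)), 3) = Mul(Add(16, 26), 3) = Mul(42, 3) = 126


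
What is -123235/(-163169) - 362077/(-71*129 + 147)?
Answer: 60190335833/1470479028 ≈ 40.932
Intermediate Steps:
-123235/(-163169) - 362077/(-71*129 + 147) = -123235*(-1/163169) - 362077/(-9159 + 147) = 123235/163169 - 362077/(-9012) = 123235/163169 - 362077*(-1/9012) = 123235/163169 + 362077/9012 = 60190335833/1470479028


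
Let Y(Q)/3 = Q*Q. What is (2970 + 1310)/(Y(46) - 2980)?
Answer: 535/421 ≈ 1.2708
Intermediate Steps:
Y(Q) = 3*Q² (Y(Q) = 3*(Q*Q) = 3*Q²)
(2970 + 1310)/(Y(46) - 2980) = (2970 + 1310)/(3*46² - 2980) = 4280/(3*2116 - 2980) = 4280/(6348 - 2980) = 4280/3368 = 4280*(1/3368) = 535/421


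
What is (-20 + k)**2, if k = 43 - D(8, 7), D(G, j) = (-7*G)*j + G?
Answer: 165649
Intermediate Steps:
D(G, j) = G - 7*G*j (D(G, j) = -7*G*j + G = G - 7*G*j)
k = 427 (k = 43 - 8*(1 - 7*7) = 43 - 8*(1 - 49) = 43 - 8*(-48) = 43 - 1*(-384) = 43 + 384 = 427)
(-20 + k)**2 = (-20 + 427)**2 = 407**2 = 165649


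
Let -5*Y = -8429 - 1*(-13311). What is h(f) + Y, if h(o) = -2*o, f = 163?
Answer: -6512/5 ≈ -1302.4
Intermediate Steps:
Y = -4882/5 (Y = -(-8429 - 1*(-13311))/5 = -(-8429 + 13311)/5 = -⅕*4882 = -4882/5 ≈ -976.40)
h(f) + Y = -2*163 - 4882/5 = -326 - 4882/5 = -6512/5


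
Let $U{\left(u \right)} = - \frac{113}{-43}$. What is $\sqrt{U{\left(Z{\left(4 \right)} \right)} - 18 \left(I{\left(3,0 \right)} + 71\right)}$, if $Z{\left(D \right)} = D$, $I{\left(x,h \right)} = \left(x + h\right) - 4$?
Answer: $\frac{i \sqrt{2324881}}{43} \approx 35.459 i$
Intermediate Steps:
$I{\left(x,h \right)} = -4 + h + x$ ($I{\left(x,h \right)} = \left(h + x\right) - 4 = -4 + h + x$)
$U{\left(u \right)} = \frac{113}{43}$ ($U{\left(u \right)} = \left(-113\right) \left(- \frac{1}{43}\right) = \frac{113}{43}$)
$\sqrt{U{\left(Z{\left(4 \right)} \right)} - 18 \left(I{\left(3,0 \right)} + 71\right)} = \sqrt{\frac{113}{43} - 18 \left(\left(-4 + 0 + 3\right) + 71\right)} = \sqrt{\frac{113}{43} - 18 \left(-1 + 71\right)} = \sqrt{\frac{113}{43} - 1260} = \sqrt{- \frac{54067}{43}} = \frac{i \sqrt{2324881}}{43}$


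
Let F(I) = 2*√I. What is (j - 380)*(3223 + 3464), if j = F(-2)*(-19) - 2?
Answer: -2554434 - 254106*I*√2 ≈ -2.5544e+6 - 3.5936e+5*I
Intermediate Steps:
j = -2 - 38*I*√2 (j = (2*√(-2))*(-19) - 2 = (2*(I*√2))*(-19) - 2 = (2*I*√2)*(-19) - 2 = -38*I*√2 - 2 = -2 - 38*I*√2 ≈ -2.0 - 53.74*I)
(j - 380)*(3223 + 3464) = ((-2 - 38*I*√2) - 380)*(3223 + 3464) = (-382 - 38*I*√2)*6687 = -2554434 - 254106*I*√2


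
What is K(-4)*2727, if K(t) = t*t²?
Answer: -174528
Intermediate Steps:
K(t) = t³
K(-4)*2727 = (-4)³*2727 = -64*2727 = -174528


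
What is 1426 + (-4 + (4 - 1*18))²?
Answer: 1750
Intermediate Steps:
1426 + (-4 + (4 - 1*18))² = 1426 + (-4 + (4 - 18))² = 1426 + (-4 - 14)² = 1426 + (-18)² = 1426 + 324 = 1750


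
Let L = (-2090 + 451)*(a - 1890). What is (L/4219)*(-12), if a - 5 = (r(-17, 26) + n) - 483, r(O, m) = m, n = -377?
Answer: -53477292/4219 ≈ -12675.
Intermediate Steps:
a = -829 (a = 5 + ((26 - 377) - 483) = 5 + (-351 - 483) = 5 - 834 = -829)
L = 4456441 (L = (-2090 + 451)*(-829 - 1890) = -1639*(-2719) = 4456441)
(L/4219)*(-12) = (4456441/4219)*(-12) = -53477292/4219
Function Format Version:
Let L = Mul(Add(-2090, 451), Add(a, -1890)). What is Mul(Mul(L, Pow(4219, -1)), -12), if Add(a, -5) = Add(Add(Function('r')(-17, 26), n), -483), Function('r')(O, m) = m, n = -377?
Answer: Rational(-53477292, 4219) ≈ -12675.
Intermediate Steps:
a = -829 (a = Add(5, Add(Add(26, -377), -483)) = Add(5, Add(-351, -483)) = Add(5, -834) = -829)
L = 4456441 (L = Mul(Add(-2090, 451), Add(-829, -1890)) = Mul(-1639, -2719) = 4456441)
Mul(Mul(L, Pow(4219, -1)), -12) = Mul(Mul(4456441, Pow(4219, -1)), -12) = Mul(Mul(4456441, Rational(1, 4219)), -12) = Mul(Rational(4456441, 4219), -12) = Rational(-53477292, 4219)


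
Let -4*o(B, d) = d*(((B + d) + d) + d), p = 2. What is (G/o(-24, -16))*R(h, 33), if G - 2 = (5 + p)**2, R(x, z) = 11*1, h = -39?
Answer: -187/96 ≈ -1.9479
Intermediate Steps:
o(B, d) = -d*(B + 3*d)/4 (o(B, d) = -d*(((B + d) + d) + d)/4 = -d*((B + 2*d) + d)/4 = -d*(B + 3*d)/4)
R(x, z) = 11
G = 51 (G = 2 + (5 + 2)**2 = 2 + 7**2 = 2 + 49 = 51)
(G/o(-24, -16))*R(h, 33) = (51/((-1/4*(-16)*(-24 + 3*(-16)))))*11 = (51/((-1/4*(-16)*(-24 - 48))))*11 = (51/((-1/4*(-16)*(-72))))*11 = (51/(-288))*11 = (51*(-1/288))*11 = -17/96*11 = -187/96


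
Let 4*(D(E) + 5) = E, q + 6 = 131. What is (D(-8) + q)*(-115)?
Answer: -13570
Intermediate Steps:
q = 125 (q = -6 + 131 = 125)
D(E) = -5 + E/4
(D(-8) + q)*(-115) = ((-5 + (1/4)*(-8)) + 125)*(-115) = ((-5 - 2) + 125)*(-115) = (-7 + 125)*(-115) = 118*(-115) = -13570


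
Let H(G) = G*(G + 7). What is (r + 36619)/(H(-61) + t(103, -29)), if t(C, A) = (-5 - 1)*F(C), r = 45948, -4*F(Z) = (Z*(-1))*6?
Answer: 82567/2367 ≈ 34.883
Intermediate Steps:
F(Z) = 3*Z/2 (F(Z) = -Z*(-1)*6/4 = -(-Z)*6/4 = -(-3)*Z/2 = 3*Z/2)
t(C, A) = -9*C (t(C, A) = (-5 - 1)*(3*C/2) = -9*C)
H(G) = G*(7 + G)
(r + 36619)/(H(-61) + t(103, -29)) = (45948 + 36619)/(-61*(7 - 61) - 9*103) = 82567/(-61*(-54) - 927) = 82567/(3294 - 927) = 82567/2367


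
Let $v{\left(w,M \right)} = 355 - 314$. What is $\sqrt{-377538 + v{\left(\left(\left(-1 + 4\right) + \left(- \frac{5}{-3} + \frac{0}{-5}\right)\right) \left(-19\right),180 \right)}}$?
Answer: $i \sqrt{377497} \approx 614.41 i$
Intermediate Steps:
$v{\left(w,M \right)} = 41$
$\sqrt{-377538 + v{\left(\left(\left(-1 + 4\right) + \left(- \frac{5}{-3} + \frac{0}{-5}\right)\right) \left(-19\right),180 \right)}} = \sqrt{-377538 + 41} = \sqrt{-377497} = i \sqrt{377497}$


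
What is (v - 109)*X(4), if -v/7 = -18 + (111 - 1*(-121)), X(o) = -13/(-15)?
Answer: -20891/15 ≈ -1392.7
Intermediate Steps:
X(o) = 13/15 (X(o) = -13*(-1/15) = 13/15)
v = -1498 (v = -7*(-18 + (111 - 1*(-121))) = -7*(-18 + (111 + 121)) = -7*(-18 + 232) = -7*214 = -1498)
(v - 109)*X(4) = (-1498 - 109)*(13/15) = -1607*13/15 = -20891/15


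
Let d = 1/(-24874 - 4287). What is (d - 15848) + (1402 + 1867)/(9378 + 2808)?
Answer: -5631585717085/355355946 ≈ -15848.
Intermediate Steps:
d = -1/29161 (d = 1/(-29161) = -1/29161 ≈ -3.4292e-5)
(d - 15848) + (1402 + 1867)/(9378 + 2808) = (-1/29161 - 15848) + (1402 + 1867)/(9378 + 2808) = -462143529/29161 + 3269/12186 = -5631585717085/355355946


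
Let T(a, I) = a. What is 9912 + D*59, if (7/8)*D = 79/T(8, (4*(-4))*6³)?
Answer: 74045/7 ≈ 10578.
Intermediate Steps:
D = 79/7 (D = 8*(79/8)/7 = 8*(79*(⅛))/7 = (8/7)*(79/8) = 79/7 ≈ 11.286)
9912 + D*59 = 9912 + (79/7)*59 = 9912 + 4661/7 = 74045/7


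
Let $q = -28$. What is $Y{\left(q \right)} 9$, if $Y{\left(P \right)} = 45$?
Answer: $405$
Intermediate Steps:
$Y{\left(q \right)} 9 = 45 \cdot 9 = 405$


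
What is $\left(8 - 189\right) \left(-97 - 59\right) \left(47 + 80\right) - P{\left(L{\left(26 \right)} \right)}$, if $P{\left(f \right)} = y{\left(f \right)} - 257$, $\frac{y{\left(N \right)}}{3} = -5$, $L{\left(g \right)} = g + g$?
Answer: $3586244$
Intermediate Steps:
$L{\left(g \right)} = 2 g$
$y{\left(N \right)} = -15$ ($y{\left(N \right)} = 3 \left(-5\right) = -15$)
$P{\left(f \right)} = -272$ ($P{\left(f \right)} = -15 - 257 = -272$)
$\left(8 - 189\right) \left(-97 - 59\right) \left(47 + 80\right) - P{\left(L{\left(26 \right)} \right)} = \left(8 - 189\right) \left(-97 - 59\right) \left(47 + 80\right) - -272 = - 181 \left(\left(-156\right) 127\right) + 272 = \left(-181\right) \left(-19812\right) + 272 = 3585972 + 272 = 3586244$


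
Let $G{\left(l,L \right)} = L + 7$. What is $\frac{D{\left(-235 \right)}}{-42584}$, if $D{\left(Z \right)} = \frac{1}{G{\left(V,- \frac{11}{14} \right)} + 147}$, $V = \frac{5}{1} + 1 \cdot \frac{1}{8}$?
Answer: $- \frac{7}{45671340} \approx -1.5327 \cdot 10^{-7}$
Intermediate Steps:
$V = \frac{41}{8}$ ($V = 5 \cdot 1 + 1 \cdot \frac{1}{8} = 5 + \frac{1}{8} = \frac{41}{8} \approx 5.125$)
$G{\left(l,L \right)} = 7 + L$
$D{\left(Z \right)} = \frac{14}{2145}$ ($D{\left(Z \right)} = \frac{1}{\left(7 - \frac{11}{14}\right) + 147} = \frac{1}{\frac{87}{14} + 147} = \frac{1}{\frac{2145}{14}} = \frac{14}{2145}$)
$\frac{D{\left(-235 \right)}}{-42584} = \frac{14}{2145 \left(-42584\right)} = \frac{14}{2145} \left(- \frac{1}{42584}\right) = - \frac{7}{45671340}$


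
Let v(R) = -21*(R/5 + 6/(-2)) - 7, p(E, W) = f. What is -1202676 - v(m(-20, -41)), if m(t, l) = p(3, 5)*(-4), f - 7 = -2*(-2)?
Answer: -6014584/5 ≈ -1.2029e+6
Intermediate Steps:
f = 11 (f = 7 - 2*(-2) = 7 + 4 = 11)
p(E, W) = 11
m(t, l) = -44 (m(t, l) = 11*(-4) = -44)
v(R) = 56 - 21*R/5 (v(R) = -21*(R*(1/5) + 6*(-1/2)) - 7 = -21*(R/5 - 3) - 7 = -21*(-3 + R/5) - 7 = (63 - 21*R/5) - 7 = 56 - 21*R/5)
-1202676 - v(m(-20, -41)) = -1202676 - (56 - 21/5*(-44)) = -1202676 - (56 + 924/5) = -1202676 - 1*1204/5 = -1202676 - 1204/5 = -6014584/5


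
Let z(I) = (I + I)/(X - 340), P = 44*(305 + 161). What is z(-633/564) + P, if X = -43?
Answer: 738185219/36002 ≈ 20504.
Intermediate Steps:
P = 20504 (P = 44*466 = 20504)
z(I) = -2*I/383 (z(I) = (I + I)/(-43 - 340) = (2*I)/(-383) = (2*I)*(-1/383) = -2*I/383)
z(-633/564) + P = -(-1266)/(383*564) + 20504 = -2/383*(-211/188) + 20504 = 211/36002 + 20504 = 738185219/36002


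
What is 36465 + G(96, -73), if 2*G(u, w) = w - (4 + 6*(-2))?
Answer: 72865/2 ≈ 36433.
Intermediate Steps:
G(u, w) = 4 + w/2 (G(u, w) = (w - (4 + 6*(-2)))/2 = (w - (4 - 12))/2 = (w - 1*(-8))/2 = (w + 8)/2 = (8 + w)/2 = 4 + w/2)
36465 + G(96, -73) = 36465 + (4 + (½)*(-73)) = 36465 + (4 - 73/2) = 36465 - 65/2 = 72865/2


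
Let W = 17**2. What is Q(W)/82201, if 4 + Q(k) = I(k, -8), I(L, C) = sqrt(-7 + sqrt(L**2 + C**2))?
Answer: -4/82201 + sqrt(-7 + sqrt(83585))/82201 ≈ 0.00015567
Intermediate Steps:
W = 289
I(L, C) = sqrt(-7 + sqrt(C**2 + L**2))
Q(k) = -4 + sqrt(-7 + sqrt(64 + k**2)) (Q(k) = -4 + sqrt(-7 + sqrt((-8)**2 + k**2)) = -4 + sqrt(-7 + sqrt(64 + k**2)))
Q(W)/82201 = (-4 + sqrt(-7 + sqrt(64 + 289**2)))/82201 = (-4 + sqrt(-7 + sqrt(64 + 83521)))*(1/82201) = (-4 + sqrt(-7 + sqrt(83585)))*(1/82201) = -4/82201 + sqrt(-7 + sqrt(83585))/82201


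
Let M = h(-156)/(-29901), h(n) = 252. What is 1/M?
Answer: -9967/84 ≈ -118.65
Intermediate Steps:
M = -84/9967 (M = 252/(-29901) = 252*(-1/29901) = -84/9967 ≈ -0.0084278)
1/M = 1/(-84/9967) = -9967/84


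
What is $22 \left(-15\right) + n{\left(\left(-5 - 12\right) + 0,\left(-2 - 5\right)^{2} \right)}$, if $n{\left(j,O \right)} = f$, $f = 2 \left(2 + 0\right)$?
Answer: $-326$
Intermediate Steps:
$f = 4$ ($f = 2 \cdot 2 = 4$)
$n{\left(j,O \right)} = 4$
$22 \left(-15\right) + n{\left(\left(-5 - 12\right) + 0,\left(-2 - 5\right)^{2} \right)} = 22 \left(-15\right) + 4 = -330 + 4 = -326$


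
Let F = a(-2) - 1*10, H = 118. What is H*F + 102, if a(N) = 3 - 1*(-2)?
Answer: -488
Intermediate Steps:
a(N) = 5 (a(N) = 3 + 2 = 5)
F = -5 (F = 5 - 1*10 = 5 - 10 = -5)
H*F + 102 = 118*(-5) + 102 = -590 + 102 = -488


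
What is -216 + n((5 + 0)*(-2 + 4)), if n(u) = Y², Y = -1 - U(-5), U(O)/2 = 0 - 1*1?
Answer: -215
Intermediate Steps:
U(O) = -2 (U(O) = 2*(0 - 1*1) = 2*(0 - 1) = 2*(-1) = -2)
Y = 1 (Y = -1 - 1*(-2) = -1 + 2 = 1)
n(u) = 1 (n(u) = 1² = 1)
-216 + n((5 + 0)*(-2 + 4)) = -216 + 1 = -215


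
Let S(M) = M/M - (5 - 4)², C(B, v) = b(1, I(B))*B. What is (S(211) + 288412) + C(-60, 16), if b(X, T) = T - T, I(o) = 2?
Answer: 288412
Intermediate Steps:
b(X, T) = 0
C(B, v) = 0 (C(B, v) = 0*B = 0)
S(M) = 0 (S(M) = 1 - 1*1² = 1 - 1*1 = 1 - 1 = 0)
(S(211) + 288412) + C(-60, 16) = (0 + 288412) + 0 = 288412 + 0 = 288412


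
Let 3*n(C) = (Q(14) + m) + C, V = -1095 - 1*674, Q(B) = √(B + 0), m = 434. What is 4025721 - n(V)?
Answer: 4026166 - √14/3 ≈ 4.0262e+6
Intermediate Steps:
Q(B) = √B
V = -1769 (V = -1095 - 674 = -1769)
n(C) = 434/3 + C/3 + √14/3 (n(C) = ((√14 + 434) + C)/3 = ((434 + √14) + C)/3 = (434 + C + √14)/3 = 434/3 + C/3 + √14/3)
4025721 - n(V) = 4025721 - (434/3 + (⅓)*(-1769) + √14/3) = 4025721 - (434/3 - 1769/3 + √14/3) = 4025721 - (-445 + √14/3) = 4025721 + (445 - √14/3) = 4026166 - √14/3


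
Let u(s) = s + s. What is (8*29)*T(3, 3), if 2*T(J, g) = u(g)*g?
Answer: 2088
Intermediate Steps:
u(s) = 2*s
T(J, g) = g² (T(J, g) = ((2*g)*g)/2 = (2*g²)/2 = g²)
(8*29)*T(3, 3) = (8*29)*3² = 232*9 = 2088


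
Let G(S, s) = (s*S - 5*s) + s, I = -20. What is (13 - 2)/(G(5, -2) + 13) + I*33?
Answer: -659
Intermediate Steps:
G(S, s) = -4*s + S*s (G(S, s) = (S*s - 5*s) + s = (-5*s + S*s) + s = -4*s + S*s)
(13 - 2)/(G(5, -2) + 13) + I*33 = (13 - 2)/(-2*(-4 + 5) + 13) - 20*33 = 11/(-2*1 + 13) - 660 = 11/(-2 + 13) - 660 = 11/11 - 660 = 11*(1/11) - 660 = 1 - 660 = -659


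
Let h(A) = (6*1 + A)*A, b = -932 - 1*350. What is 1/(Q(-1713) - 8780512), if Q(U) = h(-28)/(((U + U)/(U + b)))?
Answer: -1713/15040094596 ≈ -1.1390e-7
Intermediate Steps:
b = -1282 (b = -932 - 350 = -1282)
h(A) = A*(6 + A) (h(A) = (6 + A)*A = A*(6 + A))
Q(U) = 308*(-1282 + U)/U (Q(U) = (-28*(6 - 28))/(((U + U)/(U - 1282))) = (-28*(-22))/(((2*U)/(-1282 + U))) = 616/((2*U/(-1282 + U))) = 616*((-1282 + U)/(2*U)) = 308*(-1282 + U)/U)
1/(Q(-1713) - 8780512) = 1/((308 - 394856/(-1713)) - 8780512) = 1/((308 - 394856*(-1/1713)) - 8780512) = 1/((308 + 394856/1713) - 8780512) = 1/(922460/1713 - 8780512) = 1/(-15040094596/1713) = -1713/15040094596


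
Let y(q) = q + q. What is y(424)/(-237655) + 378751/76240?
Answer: 17989483477/3623763440 ≈ 4.9643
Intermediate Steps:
y(q) = 2*q
y(424)/(-237655) + 378751/76240 = (2*424)/(-237655) + 378751/76240 = 848*(-1/237655) + 378751*(1/76240) = -848/237655 + 378751/76240 = 17989483477/3623763440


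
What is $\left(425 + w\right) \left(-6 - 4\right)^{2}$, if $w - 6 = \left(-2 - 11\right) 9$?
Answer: $31400$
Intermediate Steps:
$w = -111$ ($w = 6 + \left(-2 - 11\right) 9 = 6 - 117 = -111$)
$\left(425 + w\right) \left(-6 - 4\right)^{2} = \left(425 - 111\right) \left(-6 - 4\right)^{2} = 314 \left(-10\right)^{2} = 314 \cdot 100 = 31400$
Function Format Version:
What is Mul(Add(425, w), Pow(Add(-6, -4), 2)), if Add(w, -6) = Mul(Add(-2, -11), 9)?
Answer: 31400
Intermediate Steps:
w = -111 (w = Add(6, Mul(Add(-2, -11), 9)) = Add(6, Mul(-13, 9)) = Add(6, -117) = -111)
Mul(Add(425, w), Pow(Add(-6, -4), 2)) = Mul(Add(425, -111), Pow(Add(-6, -4), 2)) = Mul(314, Pow(-10, 2)) = Mul(314, 100) = 31400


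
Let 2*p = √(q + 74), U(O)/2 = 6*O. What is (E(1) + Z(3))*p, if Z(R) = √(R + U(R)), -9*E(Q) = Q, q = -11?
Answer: -√7/6 + 3*√273/2 ≈ 24.343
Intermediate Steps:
E(Q) = -Q/9
U(O) = 12*O (U(O) = 2*(6*O) = 12*O)
p = 3*√7/2 (p = √(-11 + 74)/2 = √63/2 = (3*√7)/2 = 3*√7/2 ≈ 3.9686)
Z(R) = √13*√R (Z(R) = √(R + 12*R) = √(13*R) = √13*√R)
(E(1) + Z(3))*p = (-⅑*1 + √13*√3)*(3*√7/2) = (-⅑ + √39)*(3*√7/2) = 3*√7*(-⅑ + √39)/2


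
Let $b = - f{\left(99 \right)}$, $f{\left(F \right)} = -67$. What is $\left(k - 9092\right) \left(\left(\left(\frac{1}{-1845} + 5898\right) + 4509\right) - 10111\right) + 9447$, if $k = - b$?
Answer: $- \frac{1661491402}{615} \approx -2.7016 \cdot 10^{6}$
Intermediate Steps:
$b = 67$ ($b = \left(-1\right) \left(-67\right) = 67$)
$k = -67$ ($k = \left(-1\right) 67 = -67$)
$\left(k - 9092\right) \left(\left(\left(\frac{1}{-1845} + 5898\right) + 4509\right) - 10111\right) + 9447 = \left(-67 - 9092\right) \left(\left(\left(\frac{1}{-1845} + 5898\right) + 4509\right) - 10111\right) + 9447 = - 9159 \left(\left(\left(- \frac{1}{1845} + 5898\right) + 4509\right) - 10111\right) + 9447 = - 9159 \left(\left(\frac{10881809}{1845} + 4509\right) - 10111\right) + 9447 = - 9159 \left(\frac{19200914}{1845} - 10111\right) + 9447 = \left(-9159\right) \frac{546119}{1845} + 9447 = - \frac{1667301307}{615} + 9447 = - \frac{1661491402}{615}$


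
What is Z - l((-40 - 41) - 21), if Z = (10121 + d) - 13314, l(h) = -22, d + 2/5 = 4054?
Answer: 4413/5 ≈ 882.60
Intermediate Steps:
d = 20268/5 (d = -⅖ + 4054 = 20268/5 ≈ 4053.6)
Z = 4303/5 (Z = (10121 + 20268/5) - 13314 = 70873/5 - 13314 = 4303/5 ≈ 860.60)
Z - l((-40 - 41) - 21) = 4303/5 - 1*(-22) = 4303/5 + 22 = 4413/5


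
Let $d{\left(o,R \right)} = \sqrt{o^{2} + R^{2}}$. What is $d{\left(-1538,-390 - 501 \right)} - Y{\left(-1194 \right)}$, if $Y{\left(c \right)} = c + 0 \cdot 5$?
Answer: $1194 + 5 \sqrt{126373} \approx 2971.4$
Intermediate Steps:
$d{\left(o,R \right)} = \sqrt{R^{2} + o^{2}}$
$Y{\left(c \right)} = c$ ($Y{\left(c \right)} = c + 0 = c$)
$d{\left(-1538,-390 - 501 \right)} - Y{\left(-1194 \right)} = \sqrt{\left(-390 - 501\right)^{2} + \left(-1538\right)^{2}} - -1194 = \sqrt{\left(-390 - 501\right)^{2} + 2365444} + 1194 = \sqrt{\left(-891\right)^{2} + 2365444} + 1194 = \sqrt{793881 + 2365444} + 1194 = \sqrt{3159325} + 1194 = 5 \sqrt{126373} + 1194 = 1194 + 5 \sqrt{126373}$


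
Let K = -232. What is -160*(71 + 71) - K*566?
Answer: 108592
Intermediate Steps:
-160*(71 + 71) - K*566 = -160*(71 + 71) - (-232)*566 = -160*142 - 1*(-131312) = -22720 + 131312 = 108592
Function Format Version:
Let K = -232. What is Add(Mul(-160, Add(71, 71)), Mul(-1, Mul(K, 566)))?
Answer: 108592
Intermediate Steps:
Add(Mul(-160, Add(71, 71)), Mul(-1, Mul(K, 566))) = Add(Mul(-160, Add(71, 71)), Mul(-1, Mul(-232, 566))) = Add(Mul(-160, 142), Mul(-1, -131312)) = Add(-22720, 131312) = 108592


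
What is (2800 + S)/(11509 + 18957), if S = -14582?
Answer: -5891/15233 ≈ -0.38673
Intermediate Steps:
(2800 + S)/(11509 + 18957) = (2800 - 14582)/(11509 + 18957) = -11782/30466 = -11782*1/30466 = -5891/15233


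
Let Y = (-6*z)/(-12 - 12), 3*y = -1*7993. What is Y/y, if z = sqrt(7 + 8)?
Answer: -3*sqrt(15)/31972 ≈ -0.00036341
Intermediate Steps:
y = -7993/3 (y = (-1*7993)/3 = (1/3)*(-7993) = -7993/3 ≈ -2664.3)
z = sqrt(15) ≈ 3.8730
Y = sqrt(15)/4 (Y = (-6*sqrt(15))/(-12 - 12) = -6*sqrt(15)/(-24) = -6*sqrt(15)*(-1/24) = sqrt(15)/4 ≈ 0.96825)
Y/y = (sqrt(15)/4)/(-7993/3) = (sqrt(15)/4)*(-3/7993) = -3*sqrt(15)/31972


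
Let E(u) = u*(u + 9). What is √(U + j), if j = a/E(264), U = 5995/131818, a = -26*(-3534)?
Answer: √306062013019917/15224979 ≈ 1.1491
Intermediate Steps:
E(u) = u*(9 + u)
a = 91884
U = 5995/131818 (U = 5995*(1/131818) = 5995/131818 ≈ 0.045479)
j = 589/462 (j = 91884/((264*(9 + 264))) = 91884/((264*273)) = 91884/72072 = 91884*(1/72072) = 589/462 ≈ 1.2749)
√(U + j) = √(5995/131818 + 589/462) = √(20102623/15224979) = √306062013019917/15224979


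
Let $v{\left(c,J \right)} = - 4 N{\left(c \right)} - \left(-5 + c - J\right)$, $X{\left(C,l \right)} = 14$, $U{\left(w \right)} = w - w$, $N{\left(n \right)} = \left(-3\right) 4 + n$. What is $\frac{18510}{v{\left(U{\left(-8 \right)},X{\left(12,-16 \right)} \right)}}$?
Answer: $\frac{18510}{67} \approx 276.27$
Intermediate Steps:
$N{\left(n \right)} = -12 + n$
$U{\left(w \right)} = 0$
$v{\left(c,J \right)} = 53 + J - 5 c$ ($v{\left(c,J \right)} = - 4 \left(-12 + c\right) - \left(-5 + c - J\right) = \left(48 - 4 c\right) + \left(\left(J - c\right) + 5\right) = \left(48 - 4 c\right) + \left(5 + J - c\right) = 53 + J - 5 c$)
$\frac{18510}{v{\left(U{\left(-8 \right)},X{\left(12,-16 \right)} \right)}} = \frac{18510}{53 + 14 - 0} = \frac{18510}{53 + 14 + 0} = \frac{18510}{67}$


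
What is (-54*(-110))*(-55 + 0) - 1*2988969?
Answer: -3315669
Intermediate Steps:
(-54*(-110))*(-55 + 0) - 1*2988969 = 5940*(-55) - 2988969 = -326700 - 2988969 = -3315669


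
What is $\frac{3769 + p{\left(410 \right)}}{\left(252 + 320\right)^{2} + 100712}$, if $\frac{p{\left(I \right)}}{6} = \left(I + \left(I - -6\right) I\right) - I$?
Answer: $\frac{1027129}{427896} \approx 2.4004$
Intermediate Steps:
$p{\left(I \right)} = 6 I \left(6 + I\right)$ ($p{\left(I \right)} = 6 \left(\left(I + \left(I - -6\right) I\right) - I\right) = 6 \left(\left(I + \left(I + 6\right) I\right) - I\right) = 6 \left(\left(I + \left(6 + I\right) I\right) - I\right) = 6 \left(\left(I + I \left(6 + I\right)\right) - I\right) = 6 I \left(6 + I\right)$)
$\frac{3769 + p{\left(410 \right)}}{\left(252 + 320\right)^{2} + 100712} = \frac{3769 + 6 \cdot 410 \left(6 + 410\right)}{\left(252 + 320\right)^{2} + 100712} = \frac{3769 + 6 \cdot 410 \cdot 416}{572^{2} + 100712} = \frac{3769 + 1023360}{327184 + 100712} = \frac{1027129}{427896}$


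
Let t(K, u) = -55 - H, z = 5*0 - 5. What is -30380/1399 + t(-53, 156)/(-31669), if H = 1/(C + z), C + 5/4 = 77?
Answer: -272253713229/12538295473 ≈ -21.714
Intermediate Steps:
C = 303/4 (C = -5/4 + 77 = 303/4 ≈ 75.750)
z = -5 (z = 0 - 5 = -5)
H = 4/283 (H = 1/(303/4 - 5) = 1/(283/4) = 4/283 ≈ 0.014134)
t(K, u) = -15569/283 (t(K, u) = -55 - 1*4/283 = -55 - 4/283 = -15569/283)
-30380/1399 + t(-53, 156)/(-31669) = -30380/1399 - 15569/283/(-31669) = -30380*1/1399 - 15569/283*(-1/31669) = -30380/1399 + 15569/8962327 = -272253713229/12538295473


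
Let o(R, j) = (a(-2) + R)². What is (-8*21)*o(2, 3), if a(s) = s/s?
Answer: -1512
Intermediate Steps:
a(s) = 1
o(R, j) = (1 + R)²
(-8*21)*o(2, 3) = (-8*21)*(1 + 2)² = -168*3² = -168*9 = -1512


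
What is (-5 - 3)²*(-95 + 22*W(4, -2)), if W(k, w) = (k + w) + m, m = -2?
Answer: -6080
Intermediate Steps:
W(k, w) = -2 + k + w (W(k, w) = (k + w) - 2 = -2 + k + w)
(-5 - 3)²*(-95 + 22*W(4, -2)) = (-5 - 3)²*(-95 + 22*(-2 + 4 - 2)) = (-8)²*(-95 + 22*0) = 64*(-95 + 0) = 64*(-95) = -6080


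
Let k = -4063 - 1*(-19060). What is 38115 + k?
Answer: 53112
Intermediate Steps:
k = 14997 (k = -4063 + 19060 = 14997)
38115 + k = 38115 + 14997 = 53112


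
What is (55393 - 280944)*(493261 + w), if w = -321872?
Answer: -38656960339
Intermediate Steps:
(55393 - 280944)*(493261 + w) = (55393 - 280944)*(493261 - 321872) = -225551*171389 = -38656960339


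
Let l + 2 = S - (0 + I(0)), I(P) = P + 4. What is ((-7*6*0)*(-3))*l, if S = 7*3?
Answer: 0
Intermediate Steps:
I(P) = 4 + P
S = 21
l = 15 (l = -2 + (21 - (0 + (4 + 0))) = -2 + (21 - (0 + 4)) = -2 + (21 - 1*4) = -2 + (21 - 4) = -2 + 17 = 15)
((-7*6*0)*(-3))*l = ((-7*6*0)*(-3))*15 = (-42*0*(-3))*15 = (0*(-3))*15 = 0*15 = 0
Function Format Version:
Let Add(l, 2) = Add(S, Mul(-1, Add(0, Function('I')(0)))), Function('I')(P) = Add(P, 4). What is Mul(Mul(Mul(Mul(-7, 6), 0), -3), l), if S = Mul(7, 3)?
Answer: 0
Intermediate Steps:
Function('I')(P) = Add(4, P)
S = 21
l = 15 (l = Add(-2, Add(21, Mul(-1, Add(0, Add(4, 0))))) = Add(-2, Add(21, Mul(-1, Add(0, 4)))) = Add(-2, Add(21, Mul(-1, 4))) = Add(-2, Add(21, -4)) = Add(-2, 17) = 15)
Mul(Mul(Mul(Mul(-7, 6), 0), -3), l) = Mul(Mul(Mul(Mul(-7, 6), 0), -3), 15) = Mul(Mul(Mul(-42, 0), -3), 15) = Mul(Mul(0, -3), 15) = Mul(0, 15) = 0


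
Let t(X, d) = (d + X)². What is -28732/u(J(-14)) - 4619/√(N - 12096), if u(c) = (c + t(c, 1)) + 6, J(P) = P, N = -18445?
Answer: -28732/161 + 4619*I*√30541/30541 ≈ -178.46 + 26.431*I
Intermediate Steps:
t(X, d) = (X + d)²
u(c) = 6 + c + (1 + c)² (u(c) = (c + (c + 1)²) + 6 = (c + (1 + c)²) + 6 = 6 + c + (1 + c)²)
-28732/u(J(-14)) - 4619/√(N - 12096) = -28732/(6 - 14 + (1 - 14)²) - 4619/√(-18445 - 12096) = -28732/(6 - 14 + (-13)²) - 4619*(-I*√30541/30541) = -28732/(6 - 14 + 169) - 4619*(-I*√30541/30541) = -28732/161 - (-4619)*I*√30541/30541 = -28732*1/161 + 4619*I*√30541/30541 = -28732/161 + 4619*I*√30541/30541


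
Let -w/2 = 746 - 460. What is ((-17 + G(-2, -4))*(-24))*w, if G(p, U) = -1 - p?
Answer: -219648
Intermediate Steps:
w = -572 (w = -2*(746 - 460) = -2*286 = -572)
((-17 + G(-2, -4))*(-24))*w = ((-17 + (-1 - 1*(-2)))*(-24))*(-572) = ((-17 + (-1 + 2))*(-24))*(-572) = ((-17 + 1)*(-24))*(-572) = -16*(-24)*(-572) = 384*(-572) = -219648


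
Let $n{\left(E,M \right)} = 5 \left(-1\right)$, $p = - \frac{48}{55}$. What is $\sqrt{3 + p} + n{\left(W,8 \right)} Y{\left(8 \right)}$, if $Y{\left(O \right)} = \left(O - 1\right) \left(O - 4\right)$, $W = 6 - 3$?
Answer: $-140 + \frac{3 \sqrt{715}}{55} \approx -138.54$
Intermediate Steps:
$W = 3$ ($W = 6 - 3 = 3$)
$p = - \frac{48}{55}$ ($p = \left(-48\right) \frac{1}{55} = - \frac{48}{55} \approx -0.87273$)
$n{\left(E,M \right)} = -5$
$Y{\left(O \right)} = \left(-1 + O\right) \left(-4 + O\right)$
$\sqrt{3 + p} + n{\left(W,8 \right)} Y{\left(8 \right)} = \sqrt{3 - \frac{48}{55}} - 5 \left(4 + 8^{2} - 40\right) = \sqrt{\frac{117}{55}} - 5 \left(4 + 64 - 40\right) = \frac{3 \sqrt{715}}{55} - 140 = -140 + \frac{3 \sqrt{715}}{55}$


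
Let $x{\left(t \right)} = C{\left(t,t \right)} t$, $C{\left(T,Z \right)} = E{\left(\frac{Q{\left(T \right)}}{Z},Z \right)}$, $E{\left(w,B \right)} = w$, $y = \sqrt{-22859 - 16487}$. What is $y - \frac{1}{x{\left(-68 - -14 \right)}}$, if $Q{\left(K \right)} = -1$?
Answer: $1 + i \sqrt{39346} \approx 1.0 + 198.36 i$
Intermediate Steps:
$y = i \sqrt{39346}$ ($y = \sqrt{-39346} = i \sqrt{39346} \approx 198.36 i$)
$C{\left(T,Z \right)} = - \frac{1}{Z}$
$x{\left(t \right)} = -1$ ($x{\left(t \right)} = - \frac{1}{t} t = -1$)
$y - \frac{1}{x{\left(-68 - -14 \right)}} = i \sqrt{39346} - \frac{1}{-1} = i \sqrt{39346} - -1 = i \sqrt{39346} + 1 = 1 + i \sqrt{39346}$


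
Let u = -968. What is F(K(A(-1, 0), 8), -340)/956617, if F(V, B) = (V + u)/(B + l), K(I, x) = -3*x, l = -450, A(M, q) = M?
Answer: 496/377863715 ≈ 1.3126e-6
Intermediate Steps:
F(V, B) = (-968 + V)/(-450 + B) (F(V, B) = (V - 968)/(B - 450) = (-968 + V)/(-450 + B))
F(K(A(-1, 0), 8), -340)/956617 = ((-968 - 3*8)/(-450 - 340))/956617 = ((-968 - 24)/(-790))*(1/956617) = -1/790*(-992)*(1/956617) = (496/395)*(1/956617) = 496/377863715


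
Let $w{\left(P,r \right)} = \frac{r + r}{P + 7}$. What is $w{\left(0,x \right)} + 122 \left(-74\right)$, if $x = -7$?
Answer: $-9030$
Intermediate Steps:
$w{\left(P,r \right)} = \frac{2 r}{7 + P}$
$w{\left(0,x \right)} + 122 \left(-74\right) = 2 \left(-7\right) \frac{1}{7 + 0} + 122 \left(-74\right) = 2 \left(-7\right) \frac{1}{7} - 9028 = -2 - 9028 = -9030$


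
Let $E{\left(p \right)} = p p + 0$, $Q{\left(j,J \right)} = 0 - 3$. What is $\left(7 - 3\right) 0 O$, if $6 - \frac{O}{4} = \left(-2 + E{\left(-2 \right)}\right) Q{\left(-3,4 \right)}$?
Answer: $0$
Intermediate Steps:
$Q{\left(j,J \right)} = -3$ ($Q{\left(j,J \right)} = 0 - 3 = -3$)
$E{\left(p \right)} = p^{2}$ ($E{\left(p \right)} = p^{2} + 0 = p^{2}$)
$O = 48$ ($O = 24 - 4 \left(-2 + \left(-2\right)^{2}\right) \left(-3\right) = 24 - 4 \left(-2 + 4\right) \left(-3\right) = 24 - 4 \cdot 2 \left(-3\right) = 24 - -24 = 24 + 24 = 48$)
$\left(7 - 3\right) 0 O = \left(7 - 3\right) 0 \cdot 48 = 4 \cdot 0 \cdot 48 = 0 \cdot 48 = 0$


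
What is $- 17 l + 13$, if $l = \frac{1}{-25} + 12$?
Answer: $- \frac{4758}{25} \approx -190.32$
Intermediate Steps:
$l = \frac{299}{25}$ ($l = - \frac{1}{25} + 12 = \frac{299}{25} \approx 11.96$)
$- 17 l + 13 = \left(-17\right) \frac{299}{25} + 13 = - \frac{5083}{25} + 13 = - \frac{4758}{25}$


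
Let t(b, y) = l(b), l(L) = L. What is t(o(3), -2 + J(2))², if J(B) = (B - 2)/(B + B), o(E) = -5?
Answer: 25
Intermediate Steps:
J(B) = (-2 + B)/(2*B) (J(B) = (-2 + B)/((2*B)) = (-2 + B)*(1/(2*B)) = (-2 + B)/(2*B))
t(b, y) = b
t(o(3), -2 + J(2))² = (-5)² = 25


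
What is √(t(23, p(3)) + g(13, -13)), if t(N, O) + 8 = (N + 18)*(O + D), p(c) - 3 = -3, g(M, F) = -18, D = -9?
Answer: I*√395 ≈ 19.875*I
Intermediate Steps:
p(c) = 0 (p(c) = 3 - 3 = 0)
t(N, O) = -8 + (-9 + O)*(18 + N) (t(N, O) = -8 + (N + 18)*(O - 9) = -8 + (18 + N)*(-9 + O) = -8 + (-9 + O)*(18 + N))
√(t(23, p(3)) + g(13, -13)) = √((-170 - 9*23 + 18*0 + 23*0) - 18) = √((-170 - 207 + 0 + 0) - 18) = √(-377 - 18) = √(-395) = I*√395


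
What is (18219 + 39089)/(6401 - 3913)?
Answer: 14327/622 ≈ 23.034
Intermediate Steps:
(18219 + 39089)/(6401 - 3913) = 57308/2488 = 57308*(1/2488) = 14327/622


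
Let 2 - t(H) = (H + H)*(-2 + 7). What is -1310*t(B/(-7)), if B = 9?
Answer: -136240/7 ≈ -19463.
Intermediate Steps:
t(H) = 2 - 10*H (t(H) = 2 - (H + H)*(-2 + 7) = 2 - 2*H*5 = 2 - 10*H)
-1310*t(B/(-7)) = -1310*(2 - 90/(-7)) = -1310*(2 - 90*(-1)/7) = -1310*(2 - 10*(-9/7)) = -1310*(2 + 90/7) = -1310*104/7 = -136240/7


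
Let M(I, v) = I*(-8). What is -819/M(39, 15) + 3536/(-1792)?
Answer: 73/112 ≈ 0.65179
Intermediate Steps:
M(I, v) = -8*I
-819/M(39, 15) + 3536/(-1792) = -819/((-8*39)) + 3536/(-1792) = -819/(-312) + 3536*(-1/1792) = -819*(-1/312) - 221/112 = 21/8 - 221/112 = 73/112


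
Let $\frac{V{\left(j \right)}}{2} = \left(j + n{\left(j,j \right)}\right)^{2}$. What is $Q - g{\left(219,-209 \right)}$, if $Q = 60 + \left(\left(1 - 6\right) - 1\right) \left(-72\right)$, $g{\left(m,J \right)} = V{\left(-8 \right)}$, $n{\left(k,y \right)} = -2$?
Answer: $292$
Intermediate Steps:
$V{\left(j \right)} = 2 \left(-2 + j\right)^{2}$ ($V{\left(j \right)} = 2 \left(j - 2\right)^{2} = 2 \left(-2 + j\right)^{2}$)
$g{\left(m,J \right)} = 200$ ($g{\left(m,J \right)} = 2 \left(-2 - 8\right)^{2} = 2 \left(-10\right)^{2} = 2 \cdot 100 = 200$)
$Q = 492$ ($Q = 60 + \left(-5 - 1\right) \left(-72\right) = 60 - -432 = 60 + 432 = 492$)
$Q - g{\left(219,-209 \right)} = 492 - 200 = 292$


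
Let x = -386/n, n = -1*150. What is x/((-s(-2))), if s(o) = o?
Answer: 193/150 ≈ 1.2867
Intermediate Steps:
n = -150
x = 193/75 (x = -386/(-150) = -386*(-1/150) = 193/75 ≈ 2.5733)
x/((-s(-2))) = 193/(75*((-1*(-2)))) = (193/75)/2 = (193/75)*(1/2) = 193/150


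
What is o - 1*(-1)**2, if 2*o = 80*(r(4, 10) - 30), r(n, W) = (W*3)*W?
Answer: 10799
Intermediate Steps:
r(n, W) = 3*W**2 (r(n, W) = (3*W)*W = 3*W**2)
o = 10800 (o = (80*(3*10**2 - 30))/2 = (80*(3*100 - 30))/2 = (80*(300 - 30))/2 = (80*270)/2 = (1/2)*21600 = 10800)
o - 1*(-1)**2 = 10800 - 1*(-1)**2 = 10800 - 1*1 = 10800 - 1 = 10799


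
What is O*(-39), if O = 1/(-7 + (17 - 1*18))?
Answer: 39/8 ≈ 4.8750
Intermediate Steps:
O = -⅛ (O = 1/(-7 + (17 - 18)) = 1/(-7 - 1) = 1/(-8) = -⅛ ≈ -0.12500)
O*(-39) = -⅛*(-39) = 39/8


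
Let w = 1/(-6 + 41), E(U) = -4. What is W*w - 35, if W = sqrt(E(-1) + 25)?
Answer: -35 + sqrt(21)/35 ≈ -34.869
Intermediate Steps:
W = sqrt(21) (W = sqrt(-4 + 25) = sqrt(21) ≈ 4.5826)
w = 1/35 ≈ 0.028571
W*w - 35 = sqrt(21)*(1/35) - 35 = sqrt(21)/35 - 35 = -35 + sqrt(21)/35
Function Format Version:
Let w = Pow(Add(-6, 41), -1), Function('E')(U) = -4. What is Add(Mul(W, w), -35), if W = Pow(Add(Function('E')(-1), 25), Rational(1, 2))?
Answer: Add(-35, Mul(Rational(1, 35), Pow(21, Rational(1, 2)))) ≈ -34.869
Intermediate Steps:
W = Pow(21, Rational(1, 2)) (W = Pow(Add(-4, 25), Rational(1, 2)) = Pow(21, Rational(1, 2)) ≈ 4.5826)
w = Rational(1, 35) (w = Pow(35, -1) = Rational(1, 35) ≈ 0.028571)
Add(Mul(W, w), -35) = Add(Mul(Pow(21, Rational(1, 2)), Rational(1, 35)), -35) = Add(Mul(Rational(1, 35), Pow(21, Rational(1, 2))), -35) = Add(-35, Mul(Rational(1, 35), Pow(21, Rational(1, 2))))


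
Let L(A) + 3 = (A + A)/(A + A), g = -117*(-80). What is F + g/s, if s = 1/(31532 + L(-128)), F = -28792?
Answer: 295092008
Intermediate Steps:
g = 9360
L(A) = -2 (L(A) = -3 + (A + A)/(A + A) = -3 + (2*A)/((2*A)) = -3 + (2*A)*(1/(2*A)) = -3 + 1 = -2)
s = 1/31530 (s = 1/(31532 - 2) = 1/31530 ≈ 3.1716e-5)
F + g/s = -28792 + 9360/(1/31530) = -28792 + 9360*31530 = -28792 + 295120800 = 295092008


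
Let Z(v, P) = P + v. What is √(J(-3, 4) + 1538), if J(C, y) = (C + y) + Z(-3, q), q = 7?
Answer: √1543 ≈ 39.281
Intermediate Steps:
J(C, y) = 4 + C + y (J(C, y) = (C + y) + (7 - 3) = (C + y) + 4 = 4 + C + y)
√(J(-3, 4) + 1538) = √((4 - 3 + 4) + 1538) = √(5 + 1538) = √1543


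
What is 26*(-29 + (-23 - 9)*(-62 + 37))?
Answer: 20046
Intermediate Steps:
26*(-29 + (-23 - 9)*(-62 + 37)) = 26*(-29 - 32*(-25)) = 26*(-29 + 800) = 26*771 = 20046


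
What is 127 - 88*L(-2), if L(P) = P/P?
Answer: 39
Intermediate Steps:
L(P) = 1
127 - 88*L(-2) = 127 - 88*1 = 127 - 88 = 39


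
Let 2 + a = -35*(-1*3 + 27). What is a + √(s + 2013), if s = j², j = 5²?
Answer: -842 + √2638 ≈ -790.64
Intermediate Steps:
j = 25
a = -842 (a = -2 - 35*(-1*3 + 27) = -2 - 35*(-3 + 27) = -2 - 35*24 = -2 - 840 = -842)
s = 625 (s = 25² = 625)
a + √(s + 2013) = -842 + √(625 + 2013) = -842 + √2638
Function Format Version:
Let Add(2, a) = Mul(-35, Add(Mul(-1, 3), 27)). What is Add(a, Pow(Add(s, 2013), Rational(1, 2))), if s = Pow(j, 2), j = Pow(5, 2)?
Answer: Add(-842, Pow(2638, Rational(1, 2))) ≈ -790.64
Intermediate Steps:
j = 25
a = -842 (a = Add(-2, Mul(-35, Add(Mul(-1, 3), 27))) = Add(-2, Mul(-35, Add(-3, 27))) = Add(-2, Mul(-35, 24)) = Add(-2, -840) = -842)
s = 625 (s = Pow(25, 2) = 625)
Add(a, Pow(Add(s, 2013), Rational(1, 2))) = Add(-842, Pow(Add(625, 2013), Rational(1, 2))) = Add(-842, Pow(2638, Rational(1, 2)))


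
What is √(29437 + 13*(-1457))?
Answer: 16*√41 ≈ 102.45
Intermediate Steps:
√(29437 + 13*(-1457)) = √(29437 - 18941) = √10496 = 16*√41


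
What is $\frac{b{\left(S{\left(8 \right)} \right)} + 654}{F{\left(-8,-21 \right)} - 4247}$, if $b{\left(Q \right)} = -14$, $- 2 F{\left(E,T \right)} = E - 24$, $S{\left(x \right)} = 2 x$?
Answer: $- \frac{640}{4231} \approx -0.15126$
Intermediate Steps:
$F{\left(E,T \right)} = 12 - \frac{E}{2}$ ($F{\left(E,T \right)} = - \frac{E - 24}{2} = - \frac{-24 + E}{2} = 12 - \frac{E}{2}$)
$\frac{b{\left(S{\left(8 \right)} \right)} + 654}{F{\left(-8,-21 \right)} - 4247} = \frac{-14 + 654}{\left(12 - -4\right) - 4247} = \frac{640}{\left(12 + 4\right) - 4247} = \frac{640}{16 - 4247} = \frac{640}{-4231} = 640 \left(- \frac{1}{4231}\right) = - \frac{640}{4231}$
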